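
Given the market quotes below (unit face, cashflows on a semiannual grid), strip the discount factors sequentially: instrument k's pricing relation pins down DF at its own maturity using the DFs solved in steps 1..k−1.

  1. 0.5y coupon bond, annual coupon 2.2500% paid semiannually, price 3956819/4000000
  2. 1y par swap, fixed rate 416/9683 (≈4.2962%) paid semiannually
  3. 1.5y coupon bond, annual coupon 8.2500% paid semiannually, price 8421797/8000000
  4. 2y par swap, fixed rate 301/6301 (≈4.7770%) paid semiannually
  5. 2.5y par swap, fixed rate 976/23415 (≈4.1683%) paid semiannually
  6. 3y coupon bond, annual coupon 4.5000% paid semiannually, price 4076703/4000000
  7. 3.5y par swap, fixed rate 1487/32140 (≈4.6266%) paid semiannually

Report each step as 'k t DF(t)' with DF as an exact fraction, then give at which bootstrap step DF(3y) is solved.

step 1 [0.5y] bond c/2=9/800: DF=(3956819/4000000 − 9/800·(0))/(1+9/800) = 4891/5000 ≈ 0.978200
step 2 [1y] swap r/2=208/9683: DF=(1 − 208/9683·(0.978200))/(1+208/9683) = 599/625 ≈ 0.958400
step 3 [1.5y] bond c/2=33/800: DF=(8421797/8000000 − 33/800·(0.978200+0.958400))/(1+33/800) = 9343/10000 ≈ 0.934300
step 4 [2y] swap r/2=301/12602: DF=(1 − 301/12602·(0.978200+0.958400+0.934300))/(1+301/12602) = 9097/10000 ≈ 0.909700
step 5 [2.5y] swap r/2=488/23415: DF=(1 − 488/23415·(0.978200+0.958400+0.934300+0.909700))/(1+488/23415) = 564/625 ≈ 0.902400
step 6 [3y] bond c/2=9/400: DF=(4076703/4000000 − 9/400·(0.978200+0.958400+0.934300+0.909700+0.902400))/(1+9/400) = 8937/10000 ≈ 0.893700
step 7 [3.5y] swap r/2=1487/64280: DF=(1 − 1487/64280·(0.978200+0.958400+0.934300+0.909700+0.902400+0.893700))/(1+1487/64280) = 8513/10000 ≈ 0.851300

1 1/2 4891/5000
2 1 599/625
3 3/2 9343/10000
4 2 9097/10000
5 5/2 564/625
6 3 8937/10000
7 7/2 8513/10000
DF(3y) is solved at step 6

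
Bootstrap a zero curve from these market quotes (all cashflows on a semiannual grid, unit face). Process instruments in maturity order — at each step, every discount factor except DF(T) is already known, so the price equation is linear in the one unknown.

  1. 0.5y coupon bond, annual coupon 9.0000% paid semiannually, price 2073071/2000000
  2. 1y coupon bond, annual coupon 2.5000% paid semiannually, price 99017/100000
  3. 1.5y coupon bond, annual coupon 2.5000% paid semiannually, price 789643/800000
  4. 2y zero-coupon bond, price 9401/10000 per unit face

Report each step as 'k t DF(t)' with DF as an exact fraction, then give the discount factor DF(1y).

step 1 [0.5y] bond c/2=9/200: DF=(2073071/2000000 − 9/200·(0))/(1+9/200) = 9919/10000 ≈ 0.991900
step 2 [1y] bond c/2=1/80: DF=(99017/100000 − 1/80·(0.991900))/(1+1/80) = 9657/10000 ≈ 0.965700
step 3 [1.5y] bond c/2=1/80: DF=(789643/800000 − 1/80·(0.991900+0.965700))/(1+1/80) = 9507/10000 ≈ 0.950700
step 4 [2y] zero: DF = P = 9401/10000 ≈ 0.940100

1 1/2 9919/10000
2 1 9657/10000
3 3/2 9507/10000
4 2 9401/10000
DF(1y) = 9657/10000 ≈ 0.965700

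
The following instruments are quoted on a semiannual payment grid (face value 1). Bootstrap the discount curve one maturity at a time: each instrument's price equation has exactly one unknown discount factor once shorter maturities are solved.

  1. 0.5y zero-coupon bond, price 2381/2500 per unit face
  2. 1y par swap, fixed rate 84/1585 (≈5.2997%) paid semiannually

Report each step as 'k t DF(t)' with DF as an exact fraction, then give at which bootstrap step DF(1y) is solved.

step 1 [0.5y] zero: DF = P = 2381/2500 ≈ 0.952400
step 2 [1y] swap r/2=42/1585: DF=(1 − 42/1585·(0.952400))/(1+42/1585) = 1187/1250 ≈ 0.949600

1 1/2 2381/2500
2 1 1187/1250
DF(1y) is solved at step 2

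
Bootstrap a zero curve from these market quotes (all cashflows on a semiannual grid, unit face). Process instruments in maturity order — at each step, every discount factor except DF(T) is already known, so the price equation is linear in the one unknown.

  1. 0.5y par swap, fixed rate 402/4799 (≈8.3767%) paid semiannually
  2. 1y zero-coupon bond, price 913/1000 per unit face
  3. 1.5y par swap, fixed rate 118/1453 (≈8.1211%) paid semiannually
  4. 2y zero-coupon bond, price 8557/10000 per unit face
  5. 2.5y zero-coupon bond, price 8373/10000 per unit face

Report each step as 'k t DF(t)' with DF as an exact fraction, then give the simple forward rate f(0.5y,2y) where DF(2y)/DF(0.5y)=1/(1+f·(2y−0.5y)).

step 1 [0.5y] swap r/2=201/4799: DF=(1 − 201/4799·(0))/(1+201/4799) = 4799/5000 ≈ 0.959800
step 2 [1y] zero: DF = P = 913/1000 ≈ 0.913000
step 3 [1.5y] swap r/2=59/1453: DF=(1 − 59/1453·(0.959800+0.913000))/(1+59/1453) = 8879/10000 ≈ 0.887900
step 4 [2y] zero: DF = P = 8557/10000 ≈ 0.855700
step 5 [2.5y] zero: DF = P = 8373/10000 ≈ 0.837300

1 1/2 4799/5000
2 1 913/1000
3 3/2 8879/10000
4 2 8557/10000
5 5/2 8373/10000
f(0.5y,2y) = ((4799/5000)/(8557/10000) − 1)/(3/2) = 694/8557 ≈ 8.1103%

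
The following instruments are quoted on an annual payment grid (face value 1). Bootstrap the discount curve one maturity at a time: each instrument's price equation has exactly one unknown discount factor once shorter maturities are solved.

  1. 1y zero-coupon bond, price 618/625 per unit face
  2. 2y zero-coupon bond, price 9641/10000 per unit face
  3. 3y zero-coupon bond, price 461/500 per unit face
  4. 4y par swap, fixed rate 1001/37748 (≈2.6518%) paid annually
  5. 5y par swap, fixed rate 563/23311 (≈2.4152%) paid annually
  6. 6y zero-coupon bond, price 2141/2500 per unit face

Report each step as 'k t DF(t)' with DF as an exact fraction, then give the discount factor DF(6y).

step 1 [1y] zero: DF = P = 618/625 ≈ 0.988800
step 2 [2y] zero: DF = P = 9641/10000 ≈ 0.964100
step 3 [3y] zero: DF = P = 461/500 ≈ 0.922000
step 4 [4y] swap r/1=1001/37748: DF=(1 − 1001/37748·(0.988800+0.964100+0.922000))/(1+1001/37748) = 8999/10000 ≈ 0.899900
step 5 [5y] swap r/1=563/23311: DF=(1 − 563/23311·(0.988800+0.964100+0.922000+0.899900))/(1+563/23311) = 4437/5000 ≈ 0.887400
step 6 [6y] zero: DF = P = 2141/2500 ≈ 0.856400

1 1 618/625
2 2 9641/10000
3 3 461/500
4 4 8999/10000
5 5 4437/5000
6 6 2141/2500
DF(6y) = 2141/2500 ≈ 0.856400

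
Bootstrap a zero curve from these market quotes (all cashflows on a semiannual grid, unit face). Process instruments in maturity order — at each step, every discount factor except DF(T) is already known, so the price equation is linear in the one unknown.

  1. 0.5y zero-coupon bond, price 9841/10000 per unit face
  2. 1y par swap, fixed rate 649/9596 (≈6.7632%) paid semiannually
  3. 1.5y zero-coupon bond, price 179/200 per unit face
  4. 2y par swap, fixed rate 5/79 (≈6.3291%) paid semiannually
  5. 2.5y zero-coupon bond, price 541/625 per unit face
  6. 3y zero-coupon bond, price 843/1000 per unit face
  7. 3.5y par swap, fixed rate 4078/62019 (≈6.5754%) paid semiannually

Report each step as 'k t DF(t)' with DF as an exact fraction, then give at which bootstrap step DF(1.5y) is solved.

1 1/2 9841/10000
2 1 9351/10000
3 3/2 179/200
4 2 883/1000
5 5/2 541/625
6 3 843/1000
7 7/2 7961/10000
DF(1.5y) is solved at step 3

step 1 [0.5y] zero: DF = P = 9841/10000 ≈ 0.984100
step 2 [1y] swap r/2=649/19192: DF=(1 − 649/19192·(0.984100))/(1+649/19192) = 9351/10000 ≈ 0.935100
step 3 [1.5y] zero: DF = P = 179/200 ≈ 0.895000
step 4 [2y] swap r/2=5/158: DF=(1 − 5/158·(0.984100+0.935100+0.895000))/(1+5/158) = 883/1000 ≈ 0.883000
step 5 [2.5y] zero: DF = P = 541/625 ≈ 0.865600
step 6 [3y] zero: DF = P = 843/1000 ≈ 0.843000
step 7 [3.5y] swap r/2=2039/62019: DF=(1 − 2039/62019·(0.984100+0.935100+0.895000+0.883000+0.865600+0.843000))/(1+2039/62019) = 7961/10000 ≈ 0.796100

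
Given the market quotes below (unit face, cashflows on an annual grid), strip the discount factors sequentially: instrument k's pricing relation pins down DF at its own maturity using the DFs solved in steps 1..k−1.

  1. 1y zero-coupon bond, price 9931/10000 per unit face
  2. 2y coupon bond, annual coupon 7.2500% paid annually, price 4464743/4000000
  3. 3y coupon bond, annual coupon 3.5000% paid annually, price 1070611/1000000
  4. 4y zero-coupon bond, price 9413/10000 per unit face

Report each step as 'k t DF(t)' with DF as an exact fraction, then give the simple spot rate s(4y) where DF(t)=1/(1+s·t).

step 1 [1y] zero: DF = P = 9931/10000 ≈ 0.993100
step 2 [2y] bond c/1=29/400: DF=(4464743/4000000 − 29/400·(0.993100))/(1+29/400) = 1217/1250 ≈ 0.973600
step 3 [3y] bond c/1=7/200: DF=(1070611/1000000 − 7/200·(0.993100+0.973600))/(1+7/200) = 9679/10000 ≈ 0.967900
step 4 [4y] zero: DF = P = 9413/10000 ≈ 0.941300

1 1 9931/10000
2 2 1217/1250
3 3 9679/10000
4 4 9413/10000
s(4y) = (1/(9413/10000) − 1)/(4) = 587/37652 ≈ 1.5590%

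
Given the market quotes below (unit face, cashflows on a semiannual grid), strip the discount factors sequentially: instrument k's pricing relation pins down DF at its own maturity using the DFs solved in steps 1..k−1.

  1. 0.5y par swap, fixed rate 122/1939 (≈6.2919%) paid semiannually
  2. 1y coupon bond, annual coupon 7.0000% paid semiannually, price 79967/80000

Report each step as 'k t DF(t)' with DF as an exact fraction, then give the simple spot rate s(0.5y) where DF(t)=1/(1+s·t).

step 1 [0.5y] swap r/2=61/1939: DF=(1 − 61/1939·(0))/(1+61/1939) = 1939/2000 ≈ 0.969500
step 2 [1y] bond c/2=7/200: DF=(79967/80000 − 7/200·(0.969500))/(1+7/200) = 933/1000 ≈ 0.933000

1 1/2 1939/2000
2 1 933/1000
s(0.5y) = (1/(1939/2000) − 1)/(1/2) = 122/1939 ≈ 6.2919%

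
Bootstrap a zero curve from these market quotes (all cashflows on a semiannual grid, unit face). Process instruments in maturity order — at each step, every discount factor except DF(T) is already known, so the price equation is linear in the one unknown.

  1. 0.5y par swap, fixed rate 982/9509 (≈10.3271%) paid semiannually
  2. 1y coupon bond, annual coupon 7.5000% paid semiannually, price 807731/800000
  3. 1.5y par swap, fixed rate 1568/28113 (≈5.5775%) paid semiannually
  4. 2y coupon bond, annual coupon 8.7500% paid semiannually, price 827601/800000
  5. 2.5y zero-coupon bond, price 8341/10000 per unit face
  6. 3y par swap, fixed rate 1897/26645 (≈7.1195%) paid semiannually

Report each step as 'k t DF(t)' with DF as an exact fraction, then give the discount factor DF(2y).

step 1 [0.5y] swap r/2=491/9509: DF=(1 − 491/9509·(0))/(1+491/9509) = 9509/10000 ≈ 0.950900
step 2 [1y] bond c/2=3/80: DF=(807731/800000 − 3/80·(0.950900))/(1+3/80) = 2347/2500 ≈ 0.938800
step 3 [1.5y] swap r/2=784/28113: DF=(1 − 784/28113·(0.950900+0.938800))/(1+784/28113) = 576/625 ≈ 0.921600
step 4 [2y] bond c/2=7/160: DF=(827601/800000 − 7/160·(0.950900+0.938800+0.921600))/(1+7/160) = 8733/10000 ≈ 0.873300
step 5 [2.5y] zero: DF = P = 8341/10000 ≈ 0.834100
step 6 [3y] swap r/2=1897/53290: DF=(1 − 1897/53290·(0.950900+0.938800+0.921600+0.873300+0.834100))/(1+1897/53290) = 8103/10000 ≈ 0.810300

1 1/2 9509/10000
2 1 2347/2500
3 3/2 576/625
4 2 8733/10000
5 5/2 8341/10000
6 3 8103/10000
DF(2y) = 8733/10000 ≈ 0.873300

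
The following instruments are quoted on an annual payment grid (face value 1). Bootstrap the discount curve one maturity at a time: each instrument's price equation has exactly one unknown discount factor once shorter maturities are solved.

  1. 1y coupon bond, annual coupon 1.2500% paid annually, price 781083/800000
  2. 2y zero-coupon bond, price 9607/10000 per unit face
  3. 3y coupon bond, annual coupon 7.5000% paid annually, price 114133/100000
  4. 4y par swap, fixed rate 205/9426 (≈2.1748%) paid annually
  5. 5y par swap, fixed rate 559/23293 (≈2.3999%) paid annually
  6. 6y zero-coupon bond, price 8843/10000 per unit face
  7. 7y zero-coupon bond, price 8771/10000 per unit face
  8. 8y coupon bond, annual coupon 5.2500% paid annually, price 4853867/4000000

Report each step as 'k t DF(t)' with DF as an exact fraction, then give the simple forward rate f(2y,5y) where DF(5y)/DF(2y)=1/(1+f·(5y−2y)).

step 1 [1y] bond c/1=1/80: DF=(781083/800000 − 1/80·(0))/(1+1/80) = 9643/10000 ≈ 0.964300
step 2 [2y] zero: DF = P = 9607/10000 ≈ 0.960700
step 3 [3y] bond c/1=3/40: DF=(114133/100000 − 3/40·(0.964300+0.960700))/(1+3/40) = 4637/5000 ≈ 0.927400
step 4 [4y] swap r/1=205/9426: DF=(1 − 205/9426·(0.964300+0.960700+0.927400))/(1+205/9426) = 459/500 ≈ 0.918000
step 5 [5y] swap r/1=559/23293: DF=(1 − 559/23293·(0.964300+0.960700+0.927400+0.918000))/(1+559/23293) = 4441/5000 ≈ 0.888200
step 6 [6y] zero: DF = P = 8843/10000 ≈ 0.884300
step 7 [7y] zero: DF = P = 8771/10000 ≈ 0.877100
step 8 [8y] bond c/1=21/400: DF=(4853867/4000000 − 21/400·(0.964300+0.960700+0.927400+0.918000+0.888200+0.884300+0.877100))/(1+21/400) = 8327/10000 ≈ 0.832700

1 1 9643/10000
2 2 9607/10000
3 3 4637/5000
4 4 459/500
5 5 4441/5000
6 6 8843/10000
7 7 8771/10000
8 8 8327/10000
f(2y,5y) = ((9607/10000)/(4441/5000) − 1)/(3) = 725/26646 ≈ 2.7209%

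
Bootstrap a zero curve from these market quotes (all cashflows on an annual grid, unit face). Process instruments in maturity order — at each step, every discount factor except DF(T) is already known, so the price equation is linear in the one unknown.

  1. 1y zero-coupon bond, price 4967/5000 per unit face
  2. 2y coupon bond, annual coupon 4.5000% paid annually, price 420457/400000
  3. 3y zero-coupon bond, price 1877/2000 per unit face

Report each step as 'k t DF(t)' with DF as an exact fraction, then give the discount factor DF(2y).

step 1 [1y] zero: DF = P = 4967/5000 ≈ 0.993400
step 2 [2y] bond c/1=9/200: DF=(420457/400000 − 9/200·(0.993400))/(1+9/200) = 9631/10000 ≈ 0.963100
step 3 [3y] zero: DF = P = 1877/2000 ≈ 0.938500

1 1 4967/5000
2 2 9631/10000
3 3 1877/2000
DF(2y) = 9631/10000 ≈ 0.963100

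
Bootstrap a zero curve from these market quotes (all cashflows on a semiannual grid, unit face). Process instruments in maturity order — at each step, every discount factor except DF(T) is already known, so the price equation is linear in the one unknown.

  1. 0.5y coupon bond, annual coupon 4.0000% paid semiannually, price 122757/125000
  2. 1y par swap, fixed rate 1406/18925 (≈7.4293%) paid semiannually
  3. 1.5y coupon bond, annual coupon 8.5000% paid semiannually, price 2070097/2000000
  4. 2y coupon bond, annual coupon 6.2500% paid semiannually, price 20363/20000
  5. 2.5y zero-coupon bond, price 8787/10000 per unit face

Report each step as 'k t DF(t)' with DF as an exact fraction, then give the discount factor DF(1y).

step 1 [0.5y] bond c/2=1/50: DF=(122757/125000 − 1/50·(0))/(1+1/50) = 2407/2500 ≈ 0.962800
step 2 [1y] swap r/2=703/18925: DF=(1 − 703/18925·(0.962800))/(1+703/18925) = 9297/10000 ≈ 0.929700
step 3 [1.5y] bond c/2=17/400: DF=(2070097/2000000 − 17/400·(0.962800+0.929700))/(1+17/400) = 9157/10000 ≈ 0.915700
step 4 [2y] bond c/2=1/32: DF=(20363/20000 − 1/32·(0.962800+0.929700+0.915700))/(1+1/32) = 4511/5000 ≈ 0.902200
step 5 [2.5y] zero: DF = P = 8787/10000 ≈ 0.878700

1 1/2 2407/2500
2 1 9297/10000
3 3/2 9157/10000
4 2 4511/5000
5 5/2 8787/10000
DF(1y) = 9297/10000 ≈ 0.929700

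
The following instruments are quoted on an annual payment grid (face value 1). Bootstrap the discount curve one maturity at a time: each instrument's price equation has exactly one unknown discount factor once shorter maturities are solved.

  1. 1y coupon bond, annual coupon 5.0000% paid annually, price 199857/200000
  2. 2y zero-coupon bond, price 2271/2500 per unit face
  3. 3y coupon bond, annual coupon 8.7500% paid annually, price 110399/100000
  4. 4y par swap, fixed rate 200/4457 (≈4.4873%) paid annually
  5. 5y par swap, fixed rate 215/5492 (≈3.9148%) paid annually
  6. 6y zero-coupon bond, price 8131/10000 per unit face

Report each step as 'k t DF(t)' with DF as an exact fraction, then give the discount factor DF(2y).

1 1 9517/10000
2 2 2271/2500
3 3 1731/2000
4 4 21/25
5 5 207/250
6 6 8131/10000
DF(2y) = 2271/2500 ≈ 0.908400

step 1 [1y] bond c/1=1/20: DF=(199857/200000 − 1/20·(0))/(1+1/20) = 9517/10000 ≈ 0.951700
step 2 [2y] zero: DF = P = 2271/2500 ≈ 0.908400
step 3 [3y] bond c/1=7/80: DF=(110399/100000 − 7/80·(0.951700+0.908400))/(1+7/80) = 1731/2000 ≈ 0.865500
step 4 [4y] swap r/1=200/4457: DF=(1 − 200/4457·(0.951700+0.908400+0.865500))/(1+200/4457) = 21/25 ≈ 0.840000
step 5 [5y] swap r/1=215/5492: DF=(1 − 215/5492·(0.951700+0.908400+0.865500+0.840000))/(1+215/5492) = 207/250 ≈ 0.828000
step 6 [6y] zero: DF = P = 8131/10000 ≈ 0.813100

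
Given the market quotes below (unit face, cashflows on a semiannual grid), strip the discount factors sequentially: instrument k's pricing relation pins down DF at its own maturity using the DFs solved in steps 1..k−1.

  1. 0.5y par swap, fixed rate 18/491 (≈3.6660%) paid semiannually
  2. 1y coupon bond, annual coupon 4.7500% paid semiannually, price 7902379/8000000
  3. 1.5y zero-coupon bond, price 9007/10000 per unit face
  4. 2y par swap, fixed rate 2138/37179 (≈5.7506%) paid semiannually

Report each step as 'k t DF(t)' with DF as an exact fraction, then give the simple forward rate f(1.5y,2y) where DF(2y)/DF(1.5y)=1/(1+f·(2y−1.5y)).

1 1/2 491/500
2 1 9421/10000
3 3/2 9007/10000
4 2 8931/10000
f(1.5y,2y) = ((9007/10000)/(8931/10000) − 1)/(1/2) = 152/8931 ≈ 1.7019%

step 1 [0.5y] swap r/2=9/491: DF=(1 − 9/491·(0))/(1+9/491) = 491/500 ≈ 0.982000
step 2 [1y] bond c/2=19/800: DF=(7902379/8000000 − 19/800·(0.982000))/(1+19/800) = 9421/10000 ≈ 0.942100
step 3 [1.5y] zero: DF = P = 9007/10000 ≈ 0.900700
step 4 [2y] swap r/2=1069/37179: DF=(1 − 1069/37179·(0.982000+0.942100+0.900700))/(1+1069/37179) = 8931/10000 ≈ 0.893100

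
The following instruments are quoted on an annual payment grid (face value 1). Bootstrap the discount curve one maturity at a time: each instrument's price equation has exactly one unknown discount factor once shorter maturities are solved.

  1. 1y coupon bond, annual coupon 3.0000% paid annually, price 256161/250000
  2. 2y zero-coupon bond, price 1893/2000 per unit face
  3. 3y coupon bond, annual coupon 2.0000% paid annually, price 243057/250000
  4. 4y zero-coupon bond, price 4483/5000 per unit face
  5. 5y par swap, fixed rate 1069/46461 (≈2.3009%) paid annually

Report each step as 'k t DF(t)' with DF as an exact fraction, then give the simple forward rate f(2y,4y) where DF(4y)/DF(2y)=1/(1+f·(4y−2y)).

step 1 [1y] bond c/1=3/100: DF=(256161/250000 − 3/100·(0))/(1+3/100) = 2487/2500 ≈ 0.994800
step 2 [2y] zero: DF = P = 1893/2000 ≈ 0.946500
step 3 [3y] bond c/1=1/50: DF=(243057/250000 − 1/50·(0.994800+0.946500))/(1+1/50) = 9151/10000 ≈ 0.915100
step 4 [4y] zero: DF = P = 4483/5000 ≈ 0.896600
step 5 [5y] swap r/1=1069/46461: DF=(1 − 1069/46461·(0.994800+0.946500+0.915100+0.896600))/(1+1069/46461) = 8931/10000 ≈ 0.893100

1 1 2487/2500
2 2 1893/2000
3 3 9151/10000
4 4 4483/5000
5 5 8931/10000
f(2y,4y) = ((1893/2000)/(4483/5000) − 1)/(2) = 499/17932 ≈ 2.7827%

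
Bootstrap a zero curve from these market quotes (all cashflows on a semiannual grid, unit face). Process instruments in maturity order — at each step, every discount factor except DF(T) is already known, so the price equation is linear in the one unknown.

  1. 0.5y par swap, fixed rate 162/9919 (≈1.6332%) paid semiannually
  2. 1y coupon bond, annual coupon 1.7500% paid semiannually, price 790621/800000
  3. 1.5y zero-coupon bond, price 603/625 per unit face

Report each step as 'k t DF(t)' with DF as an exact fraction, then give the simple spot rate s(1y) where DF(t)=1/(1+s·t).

1 1/2 9919/10000
2 1 9711/10000
3 3/2 603/625
s(1y) = (1/(9711/10000) − 1)/(1) = 289/9711 ≈ 2.9760%

step 1 [0.5y] swap r/2=81/9919: DF=(1 − 81/9919·(0))/(1+81/9919) = 9919/10000 ≈ 0.991900
step 2 [1y] bond c/2=7/800: DF=(790621/800000 − 7/800·(0.991900))/(1+7/800) = 9711/10000 ≈ 0.971100
step 3 [1.5y] zero: DF = P = 603/625 ≈ 0.964800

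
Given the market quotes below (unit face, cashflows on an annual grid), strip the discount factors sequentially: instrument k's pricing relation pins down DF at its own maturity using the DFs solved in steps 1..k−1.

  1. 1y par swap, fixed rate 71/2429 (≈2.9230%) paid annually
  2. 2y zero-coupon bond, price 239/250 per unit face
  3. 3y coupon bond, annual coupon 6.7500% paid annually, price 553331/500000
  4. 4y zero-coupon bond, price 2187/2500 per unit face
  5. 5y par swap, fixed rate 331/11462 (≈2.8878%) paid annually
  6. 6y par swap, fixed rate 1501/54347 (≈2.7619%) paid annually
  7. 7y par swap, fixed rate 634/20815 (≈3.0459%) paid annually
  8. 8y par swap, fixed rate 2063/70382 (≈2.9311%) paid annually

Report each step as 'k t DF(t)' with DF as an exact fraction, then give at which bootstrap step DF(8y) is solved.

1 1 2429/2500
2 2 239/250
3 3 2287/2500
4 4 2187/2500
5 5 2169/2500
6 6 8499/10000
7 7 4049/5000
8 8 7937/10000
DF(8y) is solved at step 8

step 1 [1y] swap r/1=71/2429: DF=(1 − 71/2429·(0))/(1+71/2429) = 2429/2500 ≈ 0.971600
step 2 [2y] zero: DF = P = 239/250 ≈ 0.956000
step 3 [3y] bond c/1=27/400: DF=(553331/500000 − 27/400·(0.971600+0.956000))/(1+27/400) = 2287/2500 ≈ 0.914800
step 4 [4y] zero: DF = P = 2187/2500 ≈ 0.874800
step 5 [5y] swap r/1=331/11462: DF=(1 − 331/11462·(0.971600+0.956000+0.914800+0.874800))/(1+331/11462) = 2169/2500 ≈ 0.867600
step 6 [6y] swap r/1=1501/54347: DF=(1 − 1501/54347·(0.971600+0.956000+0.914800+0.874800+0.867600))/(1+1501/54347) = 8499/10000 ≈ 0.849900
step 7 [7y] swap r/1=634/20815: DF=(1 − 634/20815·(0.971600+0.956000+0.914800+0.874800+0.867600+0.849900))/(1+634/20815) = 4049/5000 ≈ 0.809800
step 8 [8y] swap r/1=2063/70382: DF=(1 − 2063/70382·(0.971600+0.956000+0.914800+0.874800+0.867600+0.849900+0.809800))/(1+2063/70382) = 7937/10000 ≈ 0.793700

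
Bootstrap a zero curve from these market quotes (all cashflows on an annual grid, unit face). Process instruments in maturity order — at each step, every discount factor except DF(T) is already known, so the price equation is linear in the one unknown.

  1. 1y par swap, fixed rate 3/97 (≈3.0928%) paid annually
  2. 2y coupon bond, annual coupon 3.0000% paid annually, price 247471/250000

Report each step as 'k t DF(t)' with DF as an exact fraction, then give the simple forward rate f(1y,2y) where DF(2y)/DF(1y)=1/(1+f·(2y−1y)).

step 1 [1y] swap r/1=3/97: DF=(1 − 3/97·(0))/(1+3/97) = 97/100 ≈ 0.970000
step 2 [2y] bond c/1=3/100: DF=(247471/250000 − 3/100·(0.970000))/(1+3/100) = 583/625 ≈ 0.932800

1 1 97/100
2 2 583/625
f(1y,2y) = ((97/100)/(583/625) − 1)/(1) = 93/2332 ≈ 3.9880%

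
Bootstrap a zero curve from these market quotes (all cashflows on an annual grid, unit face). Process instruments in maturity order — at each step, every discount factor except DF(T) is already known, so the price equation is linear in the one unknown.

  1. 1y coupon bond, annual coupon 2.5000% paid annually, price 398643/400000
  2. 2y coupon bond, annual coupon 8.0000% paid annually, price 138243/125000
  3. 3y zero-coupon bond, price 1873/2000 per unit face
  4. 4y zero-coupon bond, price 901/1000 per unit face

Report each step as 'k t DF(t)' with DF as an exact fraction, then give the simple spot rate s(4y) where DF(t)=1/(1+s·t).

1 1 9723/10000
2 2 119/125
3 3 1873/2000
4 4 901/1000
s(4y) = (1/(901/1000) − 1)/(4) = 99/3604 ≈ 2.7469%

step 1 [1y] bond c/1=1/40: DF=(398643/400000 − 1/40·(0))/(1+1/40) = 9723/10000 ≈ 0.972300
step 2 [2y] bond c/1=2/25: DF=(138243/125000 − 2/25·(0.972300))/(1+2/25) = 119/125 ≈ 0.952000
step 3 [3y] zero: DF = P = 1873/2000 ≈ 0.936500
step 4 [4y] zero: DF = P = 901/1000 ≈ 0.901000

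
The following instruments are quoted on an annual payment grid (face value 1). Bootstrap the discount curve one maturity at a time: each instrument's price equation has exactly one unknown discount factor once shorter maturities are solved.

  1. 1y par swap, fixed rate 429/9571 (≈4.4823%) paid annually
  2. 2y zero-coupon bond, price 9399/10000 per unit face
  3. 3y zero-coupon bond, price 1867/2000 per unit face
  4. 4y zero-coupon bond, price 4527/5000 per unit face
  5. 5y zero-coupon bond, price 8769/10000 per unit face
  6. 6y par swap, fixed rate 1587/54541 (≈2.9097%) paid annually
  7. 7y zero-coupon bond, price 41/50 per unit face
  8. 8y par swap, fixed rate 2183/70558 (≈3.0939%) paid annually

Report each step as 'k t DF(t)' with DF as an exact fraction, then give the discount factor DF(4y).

step 1 [1y] swap r/1=429/9571: DF=(1 − 429/9571·(0))/(1+429/9571) = 9571/10000 ≈ 0.957100
step 2 [2y] zero: DF = P = 9399/10000 ≈ 0.939900
step 3 [3y] zero: DF = P = 1867/2000 ≈ 0.933500
step 4 [4y] zero: DF = P = 4527/5000 ≈ 0.905400
step 5 [5y] zero: DF = P = 8769/10000 ≈ 0.876900
step 6 [6y] swap r/1=1587/54541: DF=(1 − 1587/54541·(0.957100+0.939900+0.933500+0.905400+0.876900))/(1+1587/54541) = 8413/10000 ≈ 0.841300
step 7 [7y] zero: DF = P = 41/50 ≈ 0.820000
step 8 [8y] swap r/1=2183/70558: DF=(1 − 2183/70558·(0.957100+0.939900+0.933500+0.905400+0.876900+0.841300+0.820000))/(1+2183/70558) = 7817/10000 ≈ 0.781700

1 1 9571/10000
2 2 9399/10000
3 3 1867/2000
4 4 4527/5000
5 5 8769/10000
6 6 8413/10000
7 7 41/50
8 8 7817/10000
DF(4y) = 4527/5000 ≈ 0.905400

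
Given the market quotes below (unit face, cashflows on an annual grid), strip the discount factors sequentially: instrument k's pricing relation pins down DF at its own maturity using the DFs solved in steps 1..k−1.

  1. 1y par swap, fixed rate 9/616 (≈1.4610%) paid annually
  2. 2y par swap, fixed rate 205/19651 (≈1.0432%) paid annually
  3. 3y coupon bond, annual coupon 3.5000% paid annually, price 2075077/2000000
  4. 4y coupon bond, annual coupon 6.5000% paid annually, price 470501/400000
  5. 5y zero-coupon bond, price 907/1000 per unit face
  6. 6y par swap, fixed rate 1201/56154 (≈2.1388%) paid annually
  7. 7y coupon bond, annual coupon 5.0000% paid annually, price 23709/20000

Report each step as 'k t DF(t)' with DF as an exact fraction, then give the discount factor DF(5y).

step 1 [1y] swap r/1=9/616: DF=(1 − 9/616·(0))/(1+9/616) = 616/625 ≈ 0.985600
step 2 [2y] swap r/1=205/19651: DF=(1 − 205/19651·(0.985600))/(1+205/19651) = 1959/2000 ≈ 0.979500
step 3 [3y] bond c/1=7/200: DF=(2075077/2000000 − 7/200·(0.985600+0.979500))/(1+7/200) = 117/125 ≈ 0.936000
step 4 [4y] bond c/1=13/200: DF=(470501/400000 − 13/200·(0.985600+0.979500+0.936000))/(1+13/200) = 4637/5000 ≈ 0.927400
step 5 [5y] zero: DF = P = 907/1000 ≈ 0.907000
step 6 [6y] swap r/1=1201/56154: DF=(1 − 1201/56154·(0.985600+0.979500+0.936000+0.927400+0.907000))/(1+1201/56154) = 8799/10000 ≈ 0.879900
step 7 [7y] bond c/1=1/20: DF=(23709/20000 − 1/20·(0.985600+0.979500+0.936000+0.927400+0.907000+0.879900))/(1+1/20) = 1077/1250 ≈ 0.861600

1 1 616/625
2 2 1959/2000
3 3 117/125
4 4 4637/5000
5 5 907/1000
6 6 8799/10000
7 7 1077/1250
DF(5y) = 907/1000 ≈ 0.907000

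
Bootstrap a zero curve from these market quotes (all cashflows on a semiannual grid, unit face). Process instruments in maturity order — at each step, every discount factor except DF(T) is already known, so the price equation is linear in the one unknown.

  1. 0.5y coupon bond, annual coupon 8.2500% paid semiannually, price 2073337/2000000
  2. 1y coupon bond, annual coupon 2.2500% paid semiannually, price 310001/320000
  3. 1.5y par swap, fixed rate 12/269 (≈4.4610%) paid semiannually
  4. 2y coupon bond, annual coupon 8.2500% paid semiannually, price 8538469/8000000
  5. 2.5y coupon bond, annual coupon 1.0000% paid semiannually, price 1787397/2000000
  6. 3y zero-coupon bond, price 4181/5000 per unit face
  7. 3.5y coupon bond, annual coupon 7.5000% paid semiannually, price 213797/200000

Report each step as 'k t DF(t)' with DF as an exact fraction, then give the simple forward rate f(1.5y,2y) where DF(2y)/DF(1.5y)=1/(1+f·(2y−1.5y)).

1 1/2 2489/2500
2 1 9469/10000
3 3/2 4679/5000
4 2 911/1000
5 5/2 544/625
6 3 4181/5000
7 7/2 8317/10000
f(1.5y,2y) = ((4679/5000)/(911/1000) − 1)/(1/2) = 248/4555 ≈ 5.4446%

step 1 [0.5y] bond c/2=33/800: DF=(2073337/2000000 − 33/800·(0))/(1+33/800) = 2489/2500 ≈ 0.995600
step 2 [1y] bond c/2=9/800: DF=(310001/320000 − 9/800·(0.995600))/(1+9/800) = 9469/10000 ≈ 0.946900
step 3 [1.5y] swap r/2=6/269: DF=(1 − 6/269·(0.995600+0.946900))/(1+6/269) = 4679/5000 ≈ 0.935800
step 4 [2y] bond c/2=33/800: DF=(8538469/8000000 − 33/800·(0.995600+0.946900+0.935800))/(1+33/800) = 911/1000 ≈ 0.911000
step 5 [2.5y] bond c/2=1/200: DF=(1787397/2000000 − 1/200·(0.995600+0.946900+0.935800+0.911000))/(1+1/200) = 544/625 ≈ 0.870400
step 6 [3y] zero: DF = P = 4181/5000 ≈ 0.836200
step 7 [3.5y] bond c/2=3/80: DF=(213797/200000 − 3/80·(0.995600+0.946900+0.935800+0.911000+0.870400+0.836200))/(1+3/80) = 8317/10000 ≈ 0.831700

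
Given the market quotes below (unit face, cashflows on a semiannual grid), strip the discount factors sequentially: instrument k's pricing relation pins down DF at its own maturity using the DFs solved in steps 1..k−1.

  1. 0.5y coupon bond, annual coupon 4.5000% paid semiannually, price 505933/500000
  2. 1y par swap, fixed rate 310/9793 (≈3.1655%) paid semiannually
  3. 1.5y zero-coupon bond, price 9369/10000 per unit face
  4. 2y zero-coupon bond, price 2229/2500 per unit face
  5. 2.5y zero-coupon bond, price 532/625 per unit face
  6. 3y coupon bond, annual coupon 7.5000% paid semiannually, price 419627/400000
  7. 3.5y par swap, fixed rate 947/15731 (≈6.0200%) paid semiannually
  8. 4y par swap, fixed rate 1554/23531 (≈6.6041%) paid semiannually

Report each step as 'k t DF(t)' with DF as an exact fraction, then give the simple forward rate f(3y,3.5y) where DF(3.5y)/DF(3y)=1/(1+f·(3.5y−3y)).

step 1 [0.5y] bond c/2=9/400: DF=(505933/500000 − 9/400·(0))/(1+9/400) = 1237/1250 ≈ 0.989600
step 2 [1y] swap r/2=155/9793: DF=(1 − 155/9793·(0.989600))/(1+155/9793) = 969/1000 ≈ 0.969000
step 3 [1.5y] zero: DF = P = 9369/10000 ≈ 0.936900
step 4 [2y] zero: DF = P = 2229/2500 ≈ 0.891600
step 5 [2.5y] zero: DF = P = 532/625 ≈ 0.851200
step 6 [3y] bond c/2=3/80: DF=(419627/400000 − 3/80·(0.989600+0.969000+0.936900+0.891600+0.851200))/(1+3/80) = 1687/2000 ≈ 0.843500
step 7 [3.5y] swap r/2=947/31462: DF=(1 − 947/31462·(0.989600+0.969000+0.936900+0.891600+0.851200+0.843500))/(1+947/31462) = 4053/5000 ≈ 0.810600
step 8 [4y] swap r/2=777/23531: DF=(1 − 777/23531·(0.989600+0.969000+0.936900+0.891600+0.851200+0.843500+0.810600))/(1+777/23531) = 7669/10000 ≈ 0.766900

1 1/2 1237/1250
2 1 969/1000
3 3/2 9369/10000
4 2 2229/2500
5 5/2 532/625
6 3 1687/2000
7 7/2 4053/5000
8 4 7669/10000
f(3y,3.5y) = ((1687/2000)/(4053/5000) − 1)/(1/2) = 47/579 ≈ 8.1174%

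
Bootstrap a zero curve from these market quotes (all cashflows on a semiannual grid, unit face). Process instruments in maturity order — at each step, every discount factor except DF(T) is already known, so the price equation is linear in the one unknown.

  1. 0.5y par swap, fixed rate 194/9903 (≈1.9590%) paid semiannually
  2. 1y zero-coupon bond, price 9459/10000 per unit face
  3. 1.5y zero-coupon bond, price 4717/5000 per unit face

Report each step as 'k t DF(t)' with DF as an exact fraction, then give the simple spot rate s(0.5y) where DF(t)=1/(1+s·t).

step 1 [0.5y] swap r/2=97/9903: DF=(1 − 97/9903·(0))/(1+97/9903) = 9903/10000 ≈ 0.990300
step 2 [1y] zero: DF = P = 9459/10000 ≈ 0.945900
step 3 [1.5y] zero: DF = P = 4717/5000 ≈ 0.943400

1 1/2 9903/10000
2 1 9459/10000
3 3/2 4717/5000
s(0.5y) = (1/(9903/10000) − 1)/(1/2) = 194/9903 ≈ 1.9590%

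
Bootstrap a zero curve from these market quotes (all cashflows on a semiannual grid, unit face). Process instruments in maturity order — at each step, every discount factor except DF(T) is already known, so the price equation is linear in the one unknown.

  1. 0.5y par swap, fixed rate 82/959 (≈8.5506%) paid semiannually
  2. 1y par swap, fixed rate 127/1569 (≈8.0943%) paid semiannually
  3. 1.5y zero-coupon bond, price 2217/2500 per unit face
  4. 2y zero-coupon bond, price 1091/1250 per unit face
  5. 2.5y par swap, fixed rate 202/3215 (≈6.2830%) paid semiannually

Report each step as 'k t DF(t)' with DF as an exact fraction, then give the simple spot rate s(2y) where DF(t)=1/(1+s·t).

1 1/2 959/1000
2 1 4619/5000
3 3/2 2217/2500
4 2 1091/1250
5 5/2 4293/5000
s(2y) = (1/(1091/1250) − 1)/(2) = 159/2182 ≈ 7.2869%

step 1 [0.5y] swap r/2=41/959: DF=(1 − 41/959·(0))/(1+41/959) = 959/1000 ≈ 0.959000
step 2 [1y] swap r/2=127/3138: DF=(1 − 127/3138·(0.959000))/(1+127/3138) = 4619/5000 ≈ 0.923800
step 3 [1.5y] zero: DF = P = 2217/2500 ≈ 0.886800
step 4 [2y] zero: DF = P = 1091/1250 ≈ 0.872800
step 5 [2.5y] swap r/2=101/3215: DF=(1 − 101/3215·(0.959000+0.923800+0.886800+0.872800))/(1+101/3215) = 4293/5000 ≈ 0.858600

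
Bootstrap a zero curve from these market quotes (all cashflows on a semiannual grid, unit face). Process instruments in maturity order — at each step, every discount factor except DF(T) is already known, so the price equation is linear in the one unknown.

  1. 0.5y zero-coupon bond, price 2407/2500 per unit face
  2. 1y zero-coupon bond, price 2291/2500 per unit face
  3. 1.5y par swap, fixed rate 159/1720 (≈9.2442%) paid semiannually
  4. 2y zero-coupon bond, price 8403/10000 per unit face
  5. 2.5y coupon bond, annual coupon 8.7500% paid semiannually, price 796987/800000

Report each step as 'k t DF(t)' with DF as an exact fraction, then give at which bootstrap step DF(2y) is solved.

step 1 [0.5y] zero: DF = P = 2407/2500 ≈ 0.962800
step 2 [1y] zero: DF = P = 2291/2500 ≈ 0.916400
step 3 [1.5y] swap r/2=159/3440: DF=(1 − 159/3440·(0.962800+0.916400))/(1+159/3440) = 1091/1250 ≈ 0.872800
step 4 [2y] zero: DF = P = 8403/10000 ≈ 0.840300
step 5 [2.5y] bond c/2=7/160: DF=(796987/800000 − 7/160·(0.962800+0.916400+0.872800+0.840300))/(1+7/160) = 8039/10000 ≈ 0.803900

1 1/2 2407/2500
2 1 2291/2500
3 3/2 1091/1250
4 2 8403/10000
5 5/2 8039/10000
DF(2y) is solved at step 4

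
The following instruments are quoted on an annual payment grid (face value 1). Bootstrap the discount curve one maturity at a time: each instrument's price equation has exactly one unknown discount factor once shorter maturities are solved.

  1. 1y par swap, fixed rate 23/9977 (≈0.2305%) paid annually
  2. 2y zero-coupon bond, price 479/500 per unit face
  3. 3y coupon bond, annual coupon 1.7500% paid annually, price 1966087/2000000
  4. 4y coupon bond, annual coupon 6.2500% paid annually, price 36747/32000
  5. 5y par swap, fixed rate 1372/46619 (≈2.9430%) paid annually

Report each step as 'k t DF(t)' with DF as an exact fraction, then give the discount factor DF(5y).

step 1 [1y] swap r/1=23/9977: DF=(1 − 23/9977·(0))/(1+23/9977) = 9977/10000 ≈ 0.997700
step 2 [2y] zero: DF = P = 479/500 ≈ 0.958000
step 3 [3y] bond c/1=7/400: DF=(1966087/2000000 − 7/400·(0.997700+0.958000))/(1+7/400) = 373/400 ≈ 0.932500
step 4 [4y] bond c/1=1/16: DF=(36747/32000 − 1/16·(0.997700+0.958000+0.932500))/(1+1/16) = 9109/10000 ≈ 0.910900
step 5 [5y] swap r/1=1372/46619: DF=(1 − 1372/46619·(0.997700+0.958000+0.932500+0.910900))/(1+1372/46619) = 2157/2500 ≈ 0.862800

1 1 9977/10000
2 2 479/500
3 3 373/400
4 4 9109/10000
5 5 2157/2500
DF(5y) = 2157/2500 ≈ 0.862800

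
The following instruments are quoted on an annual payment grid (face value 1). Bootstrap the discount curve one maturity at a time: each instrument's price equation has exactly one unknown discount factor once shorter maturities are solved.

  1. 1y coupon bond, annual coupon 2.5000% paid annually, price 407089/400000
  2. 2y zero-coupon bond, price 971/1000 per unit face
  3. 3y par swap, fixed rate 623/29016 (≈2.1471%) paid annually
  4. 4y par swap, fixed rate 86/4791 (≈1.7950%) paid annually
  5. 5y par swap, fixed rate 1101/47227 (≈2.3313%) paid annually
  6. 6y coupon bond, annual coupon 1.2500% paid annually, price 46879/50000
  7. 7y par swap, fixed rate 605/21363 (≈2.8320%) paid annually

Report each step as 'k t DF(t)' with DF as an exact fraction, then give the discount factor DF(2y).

1 1 9929/10000
2 2 971/1000
3 3 9377/10000
4 4 582/625
5 5 8899/10000
6 6 8677/10000
7 7 1637/2000
DF(2y) = 971/1000 ≈ 0.971000

step 1 [1y] bond c/1=1/40: DF=(407089/400000 − 1/40·(0))/(1+1/40) = 9929/10000 ≈ 0.992900
step 2 [2y] zero: DF = P = 971/1000 ≈ 0.971000
step 3 [3y] swap r/1=623/29016: DF=(1 − 623/29016·(0.992900+0.971000))/(1+623/29016) = 9377/10000 ≈ 0.937700
step 4 [4y] swap r/1=86/4791: DF=(1 − 86/4791·(0.992900+0.971000+0.937700))/(1+86/4791) = 582/625 ≈ 0.931200
step 5 [5y] swap r/1=1101/47227: DF=(1 − 1101/47227·(0.992900+0.971000+0.937700+0.931200))/(1+1101/47227) = 8899/10000 ≈ 0.889900
step 6 [6y] bond c/1=1/80: DF=(46879/50000 − 1/80·(0.992900+0.971000+0.937700+0.931200+0.889900))/(1+1/80) = 8677/10000 ≈ 0.867700
step 7 [7y] swap r/1=605/21363: DF=(1 − 605/21363·(0.992900+0.971000+0.937700+0.931200+0.889900+0.867700))/(1+605/21363) = 1637/2000 ≈ 0.818500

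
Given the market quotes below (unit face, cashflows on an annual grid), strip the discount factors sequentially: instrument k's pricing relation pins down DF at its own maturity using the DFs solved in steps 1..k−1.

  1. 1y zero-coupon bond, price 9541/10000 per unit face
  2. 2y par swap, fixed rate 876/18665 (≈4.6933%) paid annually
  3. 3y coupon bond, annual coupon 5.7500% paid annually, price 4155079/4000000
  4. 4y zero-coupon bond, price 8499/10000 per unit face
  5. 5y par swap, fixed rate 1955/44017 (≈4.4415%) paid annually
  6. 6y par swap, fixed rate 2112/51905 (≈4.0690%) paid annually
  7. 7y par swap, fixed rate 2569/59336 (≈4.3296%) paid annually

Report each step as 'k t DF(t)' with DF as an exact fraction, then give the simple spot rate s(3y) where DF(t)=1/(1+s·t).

1 1 9541/10000
2 2 2281/2500
3 3 1101/1250
4 4 8499/10000
5 5 1609/2000
6 6 493/625
7 7 7431/10000
s(3y) = (1/(1101/1250) − 1)/(3) = 149/3303 ≈ 4.5111%

step 1 [1y] zero: DF = P = 9541/10000 ≈ 0.954100
step 2 [2y] swap r/1=876/18665: DF=(1 − 876/18665·(0.954100))/(1+876/18665) = 2281/2500 ≈ 0.912400
step 3 [3y] bond c/1=23/400: DF=(4155079/4000000 − 23/400·(0.954100+0.912400))/(1+23/400) = 1101/1250 ≈ 0.880800
step 4 [4y] zero: DF = P = 8499/10000 ≈ 0.849900
step 5 [5y] swap r/1=1955/44017: DF=(1 − 1955/44017·(0.954100+0.912400+0.880800+0.849900))/(1+1955/44017) = 1609/2000 ≈ 0.804500
step 6 [6y] swap r/1=2112/51905: DF=(1 − 2112/51905·(0.954100+0.912400+0.880800+0.849900+0.804500))/(1+2112/51905) = 493/625 ≈ 0.788800
step 7 [7y] swap r/1=2569/59336: DF=(1 − 2569/59336·(0.954100+0.912400+0.880800+0.849900+0.804500+0.788800))/(1+2569/59336) = 7431/10000 ≈ 0.743100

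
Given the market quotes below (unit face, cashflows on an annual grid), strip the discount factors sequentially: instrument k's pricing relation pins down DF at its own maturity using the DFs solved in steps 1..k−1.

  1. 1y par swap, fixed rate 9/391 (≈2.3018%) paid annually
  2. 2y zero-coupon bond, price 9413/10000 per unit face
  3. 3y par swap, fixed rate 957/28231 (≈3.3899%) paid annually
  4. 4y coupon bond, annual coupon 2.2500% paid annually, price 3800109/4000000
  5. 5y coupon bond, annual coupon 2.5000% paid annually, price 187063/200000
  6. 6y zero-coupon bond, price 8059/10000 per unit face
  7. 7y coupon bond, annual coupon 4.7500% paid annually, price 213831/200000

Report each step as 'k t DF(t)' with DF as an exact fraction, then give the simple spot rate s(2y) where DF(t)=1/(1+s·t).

1 1 391/400
2 2 9413/10000
3 3 9043/10000
4 4 867/1000
5 5 329/400
6 6 8059/10000
7 7 1559/2000
s(2y) = (1/(9413/10000) − 1)/(2) = 587/18826 ≈ 3.1180%

step 1 [1y] swap r/1=9/391: DF=(1 − 9/391·(0))/(1+9/391) = 391/400 ≈ 0.977500
step 2 [2y] zero: DF = P = 9413/10000 ≈ 0.941300
step 3 [3y] swap r/1=957/28231: DF=(1 − 957/28231·(0.977500+0.941300))/(1+957/28231) = 9043/10000 ≈ 0.904300
step 4 [4y] bond c/1=9/400: DF=(3800109/4000000 − 9/400·(0.977500+0.941300+0.904300))/(1+9/400) = 867/1000 ≈ 0.867000
step 5 [5y] bond c/1=1/40: DF=(187063/200000 − 1/40·(0.977500+0.941300+0.904300+0.867000))/(1+1/40) = 329/400 ≈ 0.822500
step 6 [6y] zero: DF = P = 8059/10000 ≈ 0.805900
step 7 [7y] bond c/1=19/400: DF=(213831/200000 − 19/400·(0.977500+0.941300+0.904300+0.867000+0.822500+0.805900))/(1+19/400) = 1559/2000 ≈ 0.779500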